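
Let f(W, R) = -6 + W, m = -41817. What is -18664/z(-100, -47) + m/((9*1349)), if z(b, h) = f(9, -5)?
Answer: -8397225/1349 ≈ -6224.8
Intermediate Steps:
z(b, h) = 3 (z(b, h) = -6 + 9 = 3)
-18664/z(-100, -47) + m/((9*1349)) = -18664/3 - 41817/(9*1349) = -18664*⅓ - 41817/12141 = -18664/3 - 41817*1/12141 = -18664/3 - 13939/4047 = -8397225/1349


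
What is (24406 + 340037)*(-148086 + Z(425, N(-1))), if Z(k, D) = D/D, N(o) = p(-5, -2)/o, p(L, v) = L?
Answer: -53968541655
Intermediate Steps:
N(o) = -5/o
Z(k, D) = 1
(24406 + 340037)*(-148086 + Z(425, N(-1))) = (24406 + 340037)*(-148086 + 1) = 364443*(-148085) = -53968541655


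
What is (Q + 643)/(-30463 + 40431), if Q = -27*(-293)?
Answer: 611/712 ≈ 0.85815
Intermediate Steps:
Q = 7911
(Q + 643)/(-30463 + 40431) = (7911 + 643)/(-30463 + 40431) = 8554/9968 = 8554*(1/9968) = 611/712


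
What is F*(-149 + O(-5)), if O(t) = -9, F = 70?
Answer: -11060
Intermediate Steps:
F*(-149 + O(-5)) = 70*(-149 - 9) = 70*(-158) = -11060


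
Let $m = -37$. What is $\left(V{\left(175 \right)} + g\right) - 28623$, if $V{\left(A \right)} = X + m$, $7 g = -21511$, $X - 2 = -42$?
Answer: $-31773$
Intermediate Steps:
$X = -40$ ($X = 2 - 42 = -40$)
$g = -3073$ ($g = \frac{1}{7} \left(-21511\right) = -3073$)
$V{\left(A \right)} = -77$ ($V{\left(A \right)} = -40 - 37 = -77$)
$\left(V{\left(175 \right)} + g\right) - 28623 = \left(-77 - 3073\right) - 28623 = -3150 - 28623 = -31773$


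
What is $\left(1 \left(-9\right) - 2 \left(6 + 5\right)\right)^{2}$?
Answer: $961$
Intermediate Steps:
$\left(1 \left(-9\right) - 2 \left(6 + 5\right)\right)^{2} = \left(-9 - 22\right)^{2} = \left(-31\right)^{2} = 961$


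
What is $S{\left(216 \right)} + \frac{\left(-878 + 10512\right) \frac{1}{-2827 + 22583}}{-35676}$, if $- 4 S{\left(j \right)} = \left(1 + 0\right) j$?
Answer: $- \frac{19030011329}{352407528} \approx -54.0$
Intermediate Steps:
$S{\left(j \right)} = - \frac{j}{4}$ ($S{\left(j \right)} = - \frac{\left(1 + 0\right) j}{4} = - \frac{1 j}{4} = - \frac{j}{4}$)
$S{\left(216 \right)} + \frac{\left(-878 + 10512\right) \frac{1}{-2827 + 22583}}{-35676} = \left(- \frac{1}{4}\right) 216 + \frac{\left(-878 + 10512\right) \frac{1}{-2827 + 22583}}{-35676} = -54 + \frac{9634}{19756} \left(- \frac{1}{35676}\right) = -54 + 9634 \cdot \frac{1}{19756} \left(- \frac{1}{35676}\right) = -54 + \frac{4817}{9878} \left(- \frac{1}{35676}\right) = -54 - \frac{4817}{352407528} = - \frac{19030011329}{352407528}$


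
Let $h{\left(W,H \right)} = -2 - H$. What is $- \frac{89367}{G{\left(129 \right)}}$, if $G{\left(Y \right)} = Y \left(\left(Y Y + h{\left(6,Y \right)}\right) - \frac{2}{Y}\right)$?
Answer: $- \frac{89367}{2129788} \approx -0.041961$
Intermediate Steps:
$G{\left(Y \right)} = Y \left(-2 + Y^{2} - Y - \frac{2}{Y}\right)$ ($G{\left(Y \right)} = Y \left(\left(Y Y - \left(2 + Y\right)\right) - \frac{2}{Y}\right) = Y \left(\left(Y^{2} - \left(2 + Y\right)\right) - \frac{2}{Y}\right) = Y \left(\left(-2 + Y^{2} - Y\right) - \frac{2}{Y}\right) = Y \left(-2 + Y^{2} - Y - \frac{2}{Y}\right)$)
$- \frac{89367}{G{\left(129 \right)}} = - \frac{89367}{-2 + 129^{3} - 129 \left(2 + 129\right)} = - \frac{89367}{-2 + 2146689 - 129 \cdot 131} = - \frac{89367}{-2 + 2146689 - 16899} = - \frac{89367}{2129788}$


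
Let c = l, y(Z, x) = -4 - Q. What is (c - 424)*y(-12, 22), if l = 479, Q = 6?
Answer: -550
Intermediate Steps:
y(Z, x) = -10 (y(Z, x) = -4 - 1*6 = -4 - 6 = -10)
c = 479
(c - 424)*y(-12, 22) = (479 - 424)*(-10) = 55*(-10) = -550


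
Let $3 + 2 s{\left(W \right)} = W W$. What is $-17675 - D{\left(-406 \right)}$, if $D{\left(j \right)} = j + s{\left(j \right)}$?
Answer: $- \frac{199371}{2} \approx -99686.0$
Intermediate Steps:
$s{\left(W \right)} = - \frac{3}{2} + \frac{W^{2}}{2}$ ($s{\left(W \right)} = - \frac{3}{2} + \frac{W W}{2} = - \frac{3}{2} + \frac{W^{2}}{2}$)
$D{\left(j \right)} = - \frac{3}{2} + j + \frac{j^{2}}{2}$ ($D{\left(j \right)} = j + \left(- \frac{3}{2} + \frac{j^{2}}{2}\right) = - \frac{3}{2} + j + \frac{j^{2}}{2}$)
$-17675 - D{\left(-406 \right)} = -17675 - \left(- \frac{3}{2} - 406 + \frac{\left(-406\right)^{2}}{2}\right) = -17675 - \left(- \frac{3}{2} - 406 + \frac{1}{2} \cdot 164836\right) = -17675 - \left(- \frac{3}{2} - 406 + 82418\right) = -17675 - \frac{164021}{2} = - \frac{199371}{2}$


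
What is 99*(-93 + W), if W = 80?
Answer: -1287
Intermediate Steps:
99*(-93 + W) = 99*(-93 + 80) = 99*(-13) = -1287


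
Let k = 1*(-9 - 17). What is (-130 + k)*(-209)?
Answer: 32604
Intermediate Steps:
k = -26 (k = 1*(-26) = -26)
(-130 + k)*(-209) = (-130 - 26)*(-209) = -156*(-209) = 32604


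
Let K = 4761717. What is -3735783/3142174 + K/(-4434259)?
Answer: -31527572742555/13933213339066 ≈ -2.2628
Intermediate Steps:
-3735783/3142174 + K/(-4434259) = -3735783/3142174 + 4761717/(-4434259) = -3735783*1/3142174 + 4761717*(-1/4434259) = -3735783/3142174 - 4761717/4434259 = -31527572742555/13933213339066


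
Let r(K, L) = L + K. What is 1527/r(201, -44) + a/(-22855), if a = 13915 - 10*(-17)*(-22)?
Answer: 6660422/717647 ≈ 9.2809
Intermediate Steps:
r(K, L) = K + L
a = 10175 (a = 13915 - (-170)*(-22) = 13915 - 1*3740 = 13915 - 3740 = 10175)
1527/r(201, -44) + a/(-22855) = 1527/(201 - 44) + 10175/(-22855) = 1527/157 + 10175*(-1/22855) = 1527*(1/157) - 2035/4571 = 1527/157 - 2035/4571 = 6660422/717647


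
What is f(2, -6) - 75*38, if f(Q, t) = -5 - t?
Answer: -2849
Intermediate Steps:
f(2, -6) - 75*38 = (-5 - 1*(-6)) - 75*38 = (-5 + 6) - 2850 = 1 - 2850 = -2849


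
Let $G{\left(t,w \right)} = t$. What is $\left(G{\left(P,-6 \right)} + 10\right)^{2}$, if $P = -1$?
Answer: $81$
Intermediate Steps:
$\left(G{\left(P,-6 \right)} + 10\right)^{2} = \left(-1 + 10\right)^{2} = 9^{2} = 81$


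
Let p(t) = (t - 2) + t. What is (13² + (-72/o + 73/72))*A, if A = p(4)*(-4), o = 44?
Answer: -133355/33 ≈ -4041.1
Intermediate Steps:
p(t) = -2 + 2*t (p(t) = (-2 + t) + t = -2 + 2*t)
A = -24 (A = (-2 + 2*4)*(-4) = (-2 + 8)*(-4) = 6*(-4) = -24)
(13² + (-72/o + 73/72))*A = (13² + (-72/44 + 73/72))*(-24) = (169 + (-72*1/44 + 73*(1/72)))*(-24) = (169 + (-18/11 + 73/72))*(-24) = (169 - 493/792)*(-24) = (133355/792)*(-24) = -133355/33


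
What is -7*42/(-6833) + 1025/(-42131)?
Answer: 5382689/287881123 ≈ 0.018698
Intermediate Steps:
-7*42/(-6833) + 1025/(-42131) = -294*(-1/6833) + 1025*(-1/42131) = 294/6833 - 1025/42131 = 5382689/287881123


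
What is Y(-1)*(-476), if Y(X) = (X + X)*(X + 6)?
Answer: 4760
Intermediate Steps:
Y(X) = 2*X*(6 + X) (Y(X) = (2*X)*(6 + X) = 2*X*(6 + X))
Y(-1)*(-476) = (2*(-1)*(6 - 1))*(-476) = (2*(-1)*5)*(-476) = -10*(-476) = 4760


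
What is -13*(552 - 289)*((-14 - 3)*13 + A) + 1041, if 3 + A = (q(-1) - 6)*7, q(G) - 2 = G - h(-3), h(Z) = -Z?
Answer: 958361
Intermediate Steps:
q(G) = -1 + G (q(G) = 2 + (G - (-1)*(-3)) = 2 + (G - 1*3) = 2 + (G - 3) = 2 + (-3 + G) = -1 + G)
A = -59 (A = -3 + ((-1 - 1) - 6)*7 = -3 + (-2 - 6)*7 = -3 - 8*7 = -3 - 56 = -59)
-13*(552 - 289)*((-14 - 3)*13 + A) + 1041 = -13*(552 - 289)*((-14 - 3)*13 - 59) + 1041 = -3419*(-17*13 - 59) + 1041 = -3419*(-221 - 59) + 1041 = -3419*(-280) + 1041 = -13*(-73640) + 1041 = 957320 + 1041 = 958361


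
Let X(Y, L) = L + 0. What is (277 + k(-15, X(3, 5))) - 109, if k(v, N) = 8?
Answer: 176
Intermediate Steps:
X(Y, L) = L
(277 + k(-15, X(3, 5))) - 109 = (277 + 8) - 109 = 285 - 109 = 176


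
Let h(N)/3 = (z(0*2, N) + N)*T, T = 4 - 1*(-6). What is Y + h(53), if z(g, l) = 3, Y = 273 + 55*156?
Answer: 10533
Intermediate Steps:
Y = 8853 (Y = 273 + 8580 = 8853)
T = 10 (T = 4 + 6 = 10)
h(N) = 90 + 30*N (h(N) = 3*((3 + N)*10) = 3*(30 + 10*N) = 90 + 30*N)
Y + h(53) = 8853 + (90 + 30*53) = 8853 + (90 + 1590) = 8853 + 1680 = 10533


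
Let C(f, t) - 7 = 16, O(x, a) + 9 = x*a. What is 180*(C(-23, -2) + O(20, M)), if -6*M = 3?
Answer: 720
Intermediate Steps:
M = -1/2 (M = -1/6*3 = -1/2 ≈ -0.50000)
O(x, a) = -9 + a*x (O(x, a) = -9 + x*a = -9 + a*x)
C(f, t) = 23 (C(f, t) = 7 + 16 = 23)
180*(C(-23, -2) + O(20, M)) = 180*(23 + (-9 - 1/2*20)) = 180*(23 + (-9 - 10)) = 180*(23 - 19) = 180*4 = 720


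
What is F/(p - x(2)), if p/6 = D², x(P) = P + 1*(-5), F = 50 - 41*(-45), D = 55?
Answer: 1895/18153 ≈ 0.10439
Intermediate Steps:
F = 1895 (F = 50 + 1845 = 1895)
x(P) = -5 + P (x(P) = P - 5 = -5 + P)
p = 18150 (p = 6*55² = 6*3025 = 18150)
F/(p - x(2)) = 1895/(18150 - (-5 + 2)) = 1895/(18150 - 1*(-3)) = 1895/(18150 + 3) = 1895/18153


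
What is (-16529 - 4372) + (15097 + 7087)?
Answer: 1283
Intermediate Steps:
(-16529 - 4372) + (15097 + 7087) = -20901 + 22184 = 1283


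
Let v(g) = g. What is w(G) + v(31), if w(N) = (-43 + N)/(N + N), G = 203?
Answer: 6373/203 ≈ 31.394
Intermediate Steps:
w(N) = (-43 + N)/(2*N) (w(N) = (-43 + N)/((2*N)) = (-43 + N)*(1/(2*N)) = (-43 + N)/(2*N))
w(G) + v(31) = (½)*(-43 + 203)/203 + 31 = (½)*(1/203)*160 + 31 = 80/203 + 31 = 6373/203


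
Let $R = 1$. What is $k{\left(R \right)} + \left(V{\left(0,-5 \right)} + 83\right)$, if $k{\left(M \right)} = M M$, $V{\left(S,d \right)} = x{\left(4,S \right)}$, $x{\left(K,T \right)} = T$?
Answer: $84$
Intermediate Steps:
$V{\left(S,d \right)} = S$
$k{\left(M \right)} = M^{2}$
$k{\left(R \right)} + \left(V{\left(0,-5 \right)} + 83\right) = 1^{2} + \left(0 + 83\right) = 1 + 83 = 84$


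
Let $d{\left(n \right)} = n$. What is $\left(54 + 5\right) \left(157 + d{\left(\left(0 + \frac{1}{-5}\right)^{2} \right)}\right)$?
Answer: $\frac{231634}{25} \approx 9265.4$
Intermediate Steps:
$\left(54 + 5\right) \left(157 + d{\left(\left(0 + \frac{1}{-5}\right)^{2} \right)}\right) = \left(54 + 5\right) \left(157 + \left(0 + \frac{1}{-5}\right)^{2}\right) = 59 \left(157 + \left(0 - \frac{1}{5}\right)^{2}\right) = 59 \left(157 + \left(- \frac{1}{5}\right)^{2}\right) = 59 \left(157 + \frac{1}{25}\right) = 59 \cdot \frac{3926}{25} = \frac{231634}{25}$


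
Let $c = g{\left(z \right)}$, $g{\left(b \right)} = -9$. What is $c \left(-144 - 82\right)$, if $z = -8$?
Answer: $2034$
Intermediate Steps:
$c = -9$
$c \left(-144 - 82\right) = - 9 \left(-144 - 82\right) = \left(-9\right) \left(-226\right) = 2034$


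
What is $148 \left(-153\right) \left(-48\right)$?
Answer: $1086912$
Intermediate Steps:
$148 \left(-153\right) \left(-48\right) = \left(-22644\right) \left(-48\right) = 1086912$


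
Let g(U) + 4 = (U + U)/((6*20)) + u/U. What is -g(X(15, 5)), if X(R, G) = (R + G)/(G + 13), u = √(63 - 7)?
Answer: 215/54 - 9*√14/5 ≈ -2.7535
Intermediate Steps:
u = 2*√14 (u = √56 = 2*√14 ≈ 7.4833)
X(R, G) = (G + R)/(13 + G)
g(U) = -4 + U/60 + 2*√14/U (g(U) = -4 + ((U + U)/((6*20)) + (2*√14)/U) = -4 + ((2*U)/120 + 2*√14/U) = -4 + ((2*U)*(1/120) + 2*√14/U) = -4 + (U/60 + 2*√14/U) = -4 + U/60 + 2*√14/U)
-g(X(15, 5)) = -(-4 + ((5 + 15)/(13 + 5))/60 + 2*√14/(((5 + 15)/(13 + 5)))) = -(-4 + (20/18)/60 + 2*√14/((20/18))) = -(-4 + ((1/18)*20)/60 + 2*√14/(((1/18)*20))) = -(-4 + (1/60)*(10/9) + 2*√14/(10/9)) = -(-4 + 1/54 + 2*√14*(9/10)) = -(-4 + 1/54 + 9*√14/5) = -(-215/54 + 9*√14/5) = 215/54 - 9*√14/5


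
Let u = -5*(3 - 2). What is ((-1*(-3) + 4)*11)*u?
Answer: -385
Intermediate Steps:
u = -5 (u = -5*1 = -5)
((-1*(-3) + 4)*11)*u = ((-1*(-3) + 4)*11)*(-5) = ((3 + 4)*11)*(-5) = (7*11)*(-5) = 77*(-5) = -385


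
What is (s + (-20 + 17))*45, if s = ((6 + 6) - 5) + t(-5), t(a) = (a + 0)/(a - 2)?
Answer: 1485/7 ≈ 212.14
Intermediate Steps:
t(a) = a/(-2 + a)
s = 54/7 (s = ((6 + 6) - 5) - 5/(-2 - 5) = (12 - 5) - 5/(-7) = 7 - 5*(-⅐) = 7 + 5/7 = 54/7 ≈ 7.7143)
(s + (-20 + 17))*45 = (54/7 + (-20 + 17))*45 = (54/7 - 3)*45 = (33/7)*45 = 1485/7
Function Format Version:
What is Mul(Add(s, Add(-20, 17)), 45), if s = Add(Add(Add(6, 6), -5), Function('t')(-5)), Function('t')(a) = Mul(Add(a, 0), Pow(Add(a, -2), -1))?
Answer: Rational(1485, 7) ≈ 212.14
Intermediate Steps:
Function('t')(a) = Mul(a, Pow(Add(-2, a), -1))
s = Rational(54, 7) (s = Add(Add(Add(6, 6), -5), Mul(-5, Pow(Add(-2, -5), -1))) = Add(Add(12, -5), Mul(-5, Pow(-7, -1))) = Add(7, Mul(-5, Rational(-1, 7))) = Add(7, Rational(5, 7)) = Rational(54, 7) ≈ 7.7143)
Mul(Add(s, Add(-20, 17)), 45) = Mul(Add(Rational(54, 7), Add(-20, 17)), 45) = Mul(Add(Rational(54, 7), -3), 45) = Mul(Rational(33, 7), 45) = Rational(1485, 7)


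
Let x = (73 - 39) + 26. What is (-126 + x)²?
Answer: 4356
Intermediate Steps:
x = 60 (x = 34 + 26 = 60)
(-126 + x)² = (-126 + 60)² = (-66)² = 4356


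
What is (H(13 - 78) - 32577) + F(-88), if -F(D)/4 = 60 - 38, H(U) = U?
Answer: -32730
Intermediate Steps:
F(D) = -88 (F(D) = -4*(60 - 38) = -4*22 = -88)
(H(13 - 78) - 32577) + F(-88) = ((13 - 78) - 32577) - 88 = (-65 - 32577) - 88 = -32642 - 88 = -32730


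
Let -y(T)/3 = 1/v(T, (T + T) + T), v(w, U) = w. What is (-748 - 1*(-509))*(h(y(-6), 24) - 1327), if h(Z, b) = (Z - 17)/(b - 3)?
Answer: 4442771/14 ≈ 3.1734e+5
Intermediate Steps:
y(T) = -3/T
h(Z, b) = (-17 + Z)/(-3 + b)
(-748 - 1*(-509))*(h(y(-6), 24) - 1327) = (-748 - 1*(-509))*((-17 - 3/(-6))/(-3 + 24) - 1327) = (-748 + 509)*((-17 - 3*(-⅙))/21 - 1327) = -239*((-17 + ½)/21 - 1327) = -239*((1/21)*(-33/2) - 1327) = -239*(-11/14 - 1327) = -239*(-18589/14) = 4442771/14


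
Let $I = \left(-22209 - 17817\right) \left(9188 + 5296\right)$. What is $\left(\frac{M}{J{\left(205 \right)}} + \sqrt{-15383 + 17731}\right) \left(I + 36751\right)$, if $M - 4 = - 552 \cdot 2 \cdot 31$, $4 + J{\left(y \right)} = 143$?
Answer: $\frac{19837328285260}{139} - 1159399666 \sqrt{587} \approx 1.1462 \cdot 10^{11}$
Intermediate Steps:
$J{\left(y \right)} = 139$ ($J{\left(y \right)} = -4 + 143 = 139$)
$M = -34220$ ($M = 4 - 552 \cdot 2 \cdot 31 = 4 - 34224 = -34220$)
$I = -579736584$ ($I = \left(-40026\right) 14484 = -579736584$)
$\left(\frac{M}{J{\left(205 \right)}} + \sqrt{-15383 + 17731}\right) \left(I + 36751\right) = \left(- \frac{34220}{139} + \sqrt{-15383 + 17731}\right) \left(-579736584 + 36751\right) = \left(\left(-34220\right) \frac{1}{139} + \sqrt{2348}\right) \left(-579699833\right) = \left(- \frac{34220}{139} + 2 \sqrt{587}\right) \left(-579699833\right) = \frac{19837328285260}{139} - 1159399666 \sqrt{587}$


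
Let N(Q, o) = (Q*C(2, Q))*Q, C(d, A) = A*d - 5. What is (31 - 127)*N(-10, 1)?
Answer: 240000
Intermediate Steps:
C(d, A) = -5 + A*d
N(Q, o) = Q²*(-5 + 2*Q) (N(Q, o) = (Q*(-5 + Q*2))*Q = (Q*(-5 + 2*Q))*Q = Q²*(-5 + 2*Q))
(31 - 127)*N(-10, 1) = (31 - 127)*((-10)²*(-5 + 2*(-10))) = -9600*(-5 - 20) = -9600*(-25) = -96*(-2500) = 240000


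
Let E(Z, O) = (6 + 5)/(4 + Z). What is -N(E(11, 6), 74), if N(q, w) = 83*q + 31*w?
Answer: -35323/15 ≈ -2354.9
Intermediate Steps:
E(Z, O) = 11/(4 + Z)
N(q, w) = 31*w + 83*q
-N(E(11, 6), 74) = -(31*74 + 83*(11/(4 + 11))) = -(2294 + 83*(11/15)) = -(2294 + 913/15) = -1*35323/15 = -35323/15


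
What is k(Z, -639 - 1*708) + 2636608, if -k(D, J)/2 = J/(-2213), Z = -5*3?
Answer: 5834810810/2213 ≈ 2.6366e+6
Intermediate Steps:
Z = -15
k(D, J) = 2*J/2213 (k(D, J) = -2*J/(-2213) = -2*J*(-1)/2213 = -(-2)*J/2213 = 2*J/2213)
k(Z, -639 - 1*708) + 2636608 = 2*(-639 - 1*708)/2213 + 2636608 = 2*(-639 - 708)/2213 + 2636608 = (2/2213)*(-1347) + 2636608 = -2694/2213 + 2636608 = 5834810810/2213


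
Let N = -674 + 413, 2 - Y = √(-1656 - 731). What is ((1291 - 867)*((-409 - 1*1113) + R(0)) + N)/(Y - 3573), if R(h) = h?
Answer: 2305398319/12754428 - 645589*I*√2387/12754428 ≈ 180.75 - 2.473*I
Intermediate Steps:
Y = 2 - I*√2387 (Y = 2 - √(-1656 - 731) = 2 - √(-2387) = 2 - I*√2387 ≈ 2.0 - 48.857*I)
N = -261
((1291 - 867)*((-409 - 1*1113) + R(0)) + N)/(Y - 3573) = ((1291 - 867)*((-409 - 1*1113) + 0) - 261)/((2 - I*√2387) - 3573) = (424*((-409 - 1113) + 0) - 261)/(-3571 - I*√2387) = (424*(-1522 + 0) - 261)/(-3571 - I*√2387) = (424*(-1522) - 261)/(-3571 - I*√2387) = (-645328 - 261)/(-3571 - I*√2387) = -645589/(-3571 - I*√2387)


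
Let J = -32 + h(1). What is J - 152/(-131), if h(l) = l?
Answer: -3909/131 ≈ -29.840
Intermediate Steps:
J = -31 (J = -32 + 1 = -31)
J - 152/(-131) = -31 - 152/(-131) = -31 - 1/131*(-152) = -31 + 152/131 = -3909/131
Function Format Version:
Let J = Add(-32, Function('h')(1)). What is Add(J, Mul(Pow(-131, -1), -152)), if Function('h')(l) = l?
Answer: Rational(-3909, 131) ≈ -29.840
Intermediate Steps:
J = -31 (J = Add(-32, 1) = -31)
Add(J, Mul(Pow(-131, -1), -152)) = Add(-31, Mul(Pow(-131, -1), -152)) = Add(-31, Mul(Rational(-1, 131), -152)) = Add(-31, Rational(152, 131)) = Rational(-3909, 131)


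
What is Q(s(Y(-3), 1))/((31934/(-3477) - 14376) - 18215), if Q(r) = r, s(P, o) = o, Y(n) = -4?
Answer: -3477/113350841 ≈ -3.0675e-5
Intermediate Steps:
Q(s(Y(-3), 1))/((31934/(-3477) - 14376) - 18215) = 1/((31934/(-3477) - 14376) - 18215) = 1/((31934*(-1/3477) - 14376) - 18215) = 1/((-31934/3477 - 14376) - 18215) = 1/(-50017286/3477 - 18215) = 1/(-113350841/3477) = 1*(-3477/113350841) = -3477/113350841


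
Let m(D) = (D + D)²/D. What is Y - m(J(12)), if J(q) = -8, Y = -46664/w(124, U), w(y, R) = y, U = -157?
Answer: -10674/31 ≈ -344.32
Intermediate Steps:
Y = -11666/31 (Y = -46664/124 = -46664*1/124 = -11666/31 ≈ -376.32)
m(D) = 4*D (m(D) = (2*D)²/D = (4*D²)/D = 4*D)
Y - m(J(12)) = -11666/31 - 4*(-8) = -11666/31 - 1*(-32) = -11666/31 + 32 = -10674/31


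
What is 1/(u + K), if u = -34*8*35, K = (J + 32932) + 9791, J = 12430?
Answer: 1/45633 ≈ 2.1914e-5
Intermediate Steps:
K = 55153 (K = (12430 + 32932) + 9791 = 45362 + 9791 = 55153)
u = -9520 (u = -272*35 = -9520)
1/(u + K) = 1/(-9520 + 55153) = 1/45633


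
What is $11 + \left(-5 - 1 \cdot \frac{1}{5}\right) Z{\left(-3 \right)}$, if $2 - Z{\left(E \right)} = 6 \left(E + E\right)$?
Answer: $- \frac{933}{5} \approx -186.6$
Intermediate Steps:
$Z{\left(E \right)} = 2 - 12 E$ ($Z{\left(E \right)} = 2 - 6 \left(E + E\right) = 2 - 6 \cdot 2 E = 2 - 12 E$)
$11 + \left(-5 - 1 \cdot \frac{1}{5}\right) Z{\left(-3 \right)} = 11 + \left(-5 - 1 \cdot \frac{1}{5}\right) \left(2 - -36\right) = 11 + \left(-5 - 1 \cdot \frac{1}{5}\right) \left(2 + 36\right) = 11 + \left(-5 - \frac{1}{5}\right) 38 = 11 - \frac{988}{5} = - \frac{933}{5}$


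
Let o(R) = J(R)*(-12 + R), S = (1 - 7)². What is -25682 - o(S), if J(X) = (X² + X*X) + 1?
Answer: -87914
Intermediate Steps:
S = 36 (S = (-6)² = 36)
J(X) = 1 + 2*X² (J(X) = (X² + X²) + 1 = 2*X² + 1 = 1 + 2*X²)
o(R) = (1 + 2*R²)*(-12 + R)
-25682 - o(S) = -25682 - (1 + 2*36²)*(-12 + 36) = -25682 - (1 + 2*1296)*24 = -25682 - (1 + 2592)*24 = -25682 - 2593*24 = -25682 - 1*62232 = -25682 - 62232 = -87914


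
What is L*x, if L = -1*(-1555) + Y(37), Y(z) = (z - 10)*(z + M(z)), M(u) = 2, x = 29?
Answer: 75632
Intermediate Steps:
Y(z) = (-10 + z)*(2 + z) (Y(z) = (z - 10)*(z + 2) = (-10 + z)*(2 + z))
L = 2608 (L = -1*(-1555) + (-20 + 37² - 8*37) = 1555 + (-20 + 1369 - 296) = 1555 + 1053 = 2608)
L*x = 2608*29 = 75632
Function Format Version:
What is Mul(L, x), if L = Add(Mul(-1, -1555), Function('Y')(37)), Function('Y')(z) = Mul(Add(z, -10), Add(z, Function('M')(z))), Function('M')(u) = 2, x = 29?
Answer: 75632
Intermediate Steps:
Function('Y')(z) = Mul(Add(-10, z), Add(2, z)) (Function('Y')(z) = Mul(Add(z, -10), Add(z, 2)) = Mul(Add(-10, z), Add(2, z)))
L = 2608 (L = Add(Mul(-1, -1555), Add(-20, Pow(37, 2), Mul(-8, 37))) = Add(1555, Add(-20, 1369, -296)) = Add(1555, 1053) = 2608)
Mul(L, x) = Mul(2608, 29) = 75632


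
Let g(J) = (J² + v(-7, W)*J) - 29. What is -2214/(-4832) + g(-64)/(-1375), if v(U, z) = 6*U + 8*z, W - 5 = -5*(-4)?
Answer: 3225369/664400 ≈ 4.8546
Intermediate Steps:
W = 25 (W = 5 - 5*(-4) = 5 + 20 = 25)
g(J) = -29 + J² + 158*J (g(J) = (J² + (6*(-7) + 8*25)*J) - 29 = (J² + (-42 + 200)*J) - 29 = (J² + 158*J) - 29 = -29 + J² + 158*J)
-2214/(-4832) + g(-64)/(-1375) = -2214/(-4832) + (-29 + (-64)² + 158*(-64))/(-1375) = -2214*(-1/4832) + (-29 + 4096 - 10112)*(-1/1375) = 1107/2416 - 6045*(-1/1375) = 1107/2416 + 1209/275 = 3225369/664400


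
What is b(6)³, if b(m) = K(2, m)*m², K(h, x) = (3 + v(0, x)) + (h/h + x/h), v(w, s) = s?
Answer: 102503232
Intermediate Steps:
K(h, x) = 4 + x + x/h (K(h, x) = (3 + x) + (h/h + x/h) = (3 + x) + (1 + x/h) = 4 + x + x/h)
b(m) = m²*(4 + 3*m/2) (b(m) = (4 + m + m/2)*m² = (4 + 3*m/2)*m² = m²*(4 + 3*m/2))
b(6)³ = ((½)*6²*(8 + 3*6))³ = ((½)*36*(8 + 18))³ = ((½)*36*26)³ = 468³ = 102503232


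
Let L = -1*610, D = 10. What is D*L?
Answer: -6100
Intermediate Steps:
L = -610
D*L = 10*(-610) = -6100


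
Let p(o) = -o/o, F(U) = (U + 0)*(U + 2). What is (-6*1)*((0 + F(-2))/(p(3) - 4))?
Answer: 0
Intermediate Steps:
F(U) = U*(2 + U)
p(o) = -1 (p(o) = -1*1 = -1)
(-6*1)*((0 + F(-2))/(p(3) - 4)) = (-6*1)*((0 - 2*(2 - 2))/(-1 - 4)) = -6*(0 - 2*0)/(-5) = -6*(0 + 0)*(-1)/5 = -0*(-1)/5 = -6*0 = 0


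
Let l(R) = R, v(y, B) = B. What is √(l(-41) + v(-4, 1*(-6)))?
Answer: I*√47 ≈ 6.8557*I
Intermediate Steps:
√(l(-41) + v(-4, 1*(-6))) = √(-41 + 1*(-6)) = √(-41 - 6) = √(-47) = I*√47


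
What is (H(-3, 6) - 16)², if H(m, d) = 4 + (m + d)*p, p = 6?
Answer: 36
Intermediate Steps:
H(m, d) = 4 + 6*d + 6*m (H(m, d) = 4 + (m + d)*6 = 4 + (d + m)*6 = 4 + (6*d + 6*m) = 4 + 6*d + 6*m)
(H(-3, 6) - 16)² = ((4 + 6*6 + 6*(-3)) - 16)² = ((4 + 36 - 18) - 16)² = (22 - 16)² = 6² = 36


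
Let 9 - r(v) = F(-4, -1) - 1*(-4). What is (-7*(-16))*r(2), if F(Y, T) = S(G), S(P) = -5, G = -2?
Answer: 1120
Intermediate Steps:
F(Y, T) = -5
r(v) = 10 (r(v) = 9 - (-5 - 1*(-4)) = 9 - (-5 + 4) = 9 - 1*(-1) = 9 + 1 = 10)
(-7*(-16))*r(2) = -7*(-16)*10 = 112*10 = 1120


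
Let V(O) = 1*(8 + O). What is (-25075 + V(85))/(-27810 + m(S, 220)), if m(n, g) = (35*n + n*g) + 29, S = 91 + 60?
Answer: -12491/5362 ≈ -2.3295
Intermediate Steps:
S = 151
V(O) = 8 + O
m(n, g) = 29 + 35*n + g*n (m(n, g) = (35*n + g*n) + 29 = 29 + 35*n + g*n)
(-25075 + V(85))/(-27810 + m(S, 220)) = (-25075 + (8 + 85))/(-27810 + (29 + 35*151 + 220*151)) = (-25075 + 93)/(-27810 + (29 + 5285 + 33220)) = -24982/(-27810 + 38534) = -24982/10724 = -24982*1/10724 = -12491/5362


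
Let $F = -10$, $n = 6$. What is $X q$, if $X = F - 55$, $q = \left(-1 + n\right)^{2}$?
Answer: $-1625$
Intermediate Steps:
$q = 25$ ($q = \left(-1 + 6\right)^{2} = 5^{2} = 25$)
$X = -65$ ($X = -10 - 55 = -65$)
$X q = \left(-65\right) 25 = -1625$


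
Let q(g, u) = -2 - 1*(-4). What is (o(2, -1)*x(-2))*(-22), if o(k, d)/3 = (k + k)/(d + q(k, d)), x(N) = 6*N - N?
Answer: 2640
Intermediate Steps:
q(g, u) = 2 (q(g, u) = -2 + 4 = 2)
x(N) = 5*N
o(k, d) = 6*k/(2 + d) (o(k, d) = 3*((k + k)/(d + 2)) = 3*((2*k)/(2 + d)) = 3*(2*k/(2 + d)) = 6*k/(2 + d))
(o(2, -1)*x(-2))*(-22) = ((6*2/(2 - 1))*(5*(-2)))*(-22) = ((6*2/1)*(-10))*(-22) = ((6*2*1)*(-10))*(-22) = (12*(-10))*(-22) = -120*(-22) = 2640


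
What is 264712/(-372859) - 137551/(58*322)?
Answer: -56230889621/6963514684 ≈ -8.0751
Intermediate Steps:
264712/(-372859) - 137551/(58*322) = 264712*(-1/372859) - 137551/18676 = -264712/372859 - 137551*1/18676 = -264712/372859 - 137551/18676 = -56230889621/6963514684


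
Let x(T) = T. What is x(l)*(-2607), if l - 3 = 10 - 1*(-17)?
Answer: -78210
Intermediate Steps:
l = 30 (l = 3 + (10 - 1*(-17)) = 3 + (10 + 17) = 3 + 27 = 30)
x(l)*(-2607) = 30*(-2607) = -78210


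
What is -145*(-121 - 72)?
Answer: 27985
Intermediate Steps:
-145*(-121 - 72) = -145*(-193) = 27985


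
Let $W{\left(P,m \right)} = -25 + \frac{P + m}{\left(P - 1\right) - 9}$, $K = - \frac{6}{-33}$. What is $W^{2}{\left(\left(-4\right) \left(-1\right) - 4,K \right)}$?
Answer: $\frac{1893376}{3025} \approx 625.91$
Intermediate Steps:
$K = \frac{2}{11}$ ($K = \left(-6\right) \left(- \frac{1}{33}\right) = \frac{2}{11} \approx 0.18182$)
$W{\left(P,m \right)} = -25 + \frac{P + m}{-10 + P}$ ($W{\left(P,m \right)} = -25 + \frac{P + m}{\left(-1 + P\right) - 9} = -25 + \frac{P + m}{-10 + P}$)
$W^{2}{\left(\left(-4\right) \left(-1\right) - 4,K \right)} = \left(\frac{250 + \frac{2}{11} - 24 \left(\left(-4\right) \left(-1\right) - 4\right)}{-10 - 0}\right)^{2} = \left(\frac{250 + \frac{2}{11} - 24 \left(4 - 4\right)}{-10 + \left(4 - 4\right)}\right)^{2} = \left(\frac{250 + \frac{2}{11} - 0}{-10 + 0}\right)^{2} = \left(\frac{250 + \frac{2}{11} + 0}{-10}\right)^{2} = \left(\left(- \frac{1}{10}\right) \frac{2752}{11}\right)^{2} = \left(- \frac{1376}{55}\right)^{2} = \frac{1893376}{3025}$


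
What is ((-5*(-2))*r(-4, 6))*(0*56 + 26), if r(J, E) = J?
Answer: -1040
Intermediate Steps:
((-5*(-2))*r(-4, 6))*(0*56 + 26) = (-5*(-2)*(-4))*(0*56 + 26) = (10*(-4))*(0 + 26) = -40*26 = -1040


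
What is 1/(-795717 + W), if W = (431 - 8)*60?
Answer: -1/770337 ≈ -1.2981e-6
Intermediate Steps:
W = 25380 (W = 423*60 = 25380)
1/(-795717 + W) = 1/(-795717 + 25380) = 1/(-770337) = -1/770337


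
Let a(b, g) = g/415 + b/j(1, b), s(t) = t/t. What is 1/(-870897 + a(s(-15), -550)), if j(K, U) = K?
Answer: -83/72284478 ≈ -1.1482e-6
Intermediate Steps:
s(t) = 1
a(b, g) = b + g/415 (a(b, g) = g/415 + b/1 = g*(1/415) + b*1 = g/415 + b = b + g/415)
1/(-870897 + a(s(-15), -550)) = 1/(-870897 + (1 + (1/415)*(-550))) = 1/(-870897 + (1 - 110/83)) = 1/(-870897 - 27/83) = 1/(-72284478/83) = -83/72284478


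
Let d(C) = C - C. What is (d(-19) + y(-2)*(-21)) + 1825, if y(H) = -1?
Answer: 1846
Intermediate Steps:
d(C) = 0
(d(-19) + y(-2)*(-21)) + 1825 = (0 - 1*(-21)) + 1825 = (0 + 21) + 1825 = 21 + 1825 = 1846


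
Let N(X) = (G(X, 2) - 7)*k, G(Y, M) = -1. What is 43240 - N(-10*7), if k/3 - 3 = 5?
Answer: 43432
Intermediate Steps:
k = 24 (k = 9 + 3*5 = 9 + 15 = 24)
N(X) = -192 (N(X) = (-1 - 7)*24 = -8*24 = -192)
43240 - N(-10*7) = 43240 - 1*(-192) = 43240 + 192 = 43432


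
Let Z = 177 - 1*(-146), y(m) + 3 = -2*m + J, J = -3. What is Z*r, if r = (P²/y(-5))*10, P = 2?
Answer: 3230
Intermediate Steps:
y(m) = -6 - 2*m (y(m) = -3 + (-2*m - 3) = -3 + (-3 - 2*m) = -6 - 2*m)
r = 10 (r = (2²/(-6 - 2*(-5)))*10 = (4/(-6 + 10))*10 = (4/4)*10 = (4*(¼))*10 = 1*10 = 10)
Z = 323 (Z = 177 + 146 = 323)
Z*r = 323*10 = 3230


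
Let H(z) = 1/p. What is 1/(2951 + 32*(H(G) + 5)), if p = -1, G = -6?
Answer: 1/3079 ≈ 0.00032478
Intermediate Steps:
H(z) = -1 (H(z) = 1/(-1) = -1)
1/(2951 + 32*(H(G) + 5)) = 1/(2951 + 32*(-1 + 5)) = 1/(2951 + 32*4) = 1/(2951 + 128) = 1/3079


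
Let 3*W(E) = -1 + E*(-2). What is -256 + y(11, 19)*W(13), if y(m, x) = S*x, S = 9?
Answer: -1795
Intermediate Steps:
y(m, x) = 9*x
W(E) = -⅓ - 2*E/3 (W(E) = (-1 + E*(-2))/3 = (-1 - 2*E)/3 = -⅓ - 2*E/3)
-256 + y(11, 19)*W(13) = -256 + (9*19)*(-⅓ - ⅔*13) = -256 + 171*(-⅓ - 26/3) = -256 + 171*(-9) = -256 - 1539 = -1795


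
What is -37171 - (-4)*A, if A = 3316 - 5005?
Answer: -43927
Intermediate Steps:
A = -1689
-37171 - (-4)*A = -37171 - (-4)*(-1689) = -37171 - 1*6756 = -37171 - 6756 = -43927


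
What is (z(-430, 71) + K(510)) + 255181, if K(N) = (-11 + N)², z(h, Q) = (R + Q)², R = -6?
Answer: 508407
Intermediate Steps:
z(h, Q) = (-6 + Q)²
(z(-430, 71) + K(510)) + 255181 = ((-6 + 71)² + (-11 + 510)²) + 255181 = (65² + 499²) + 255181 = (4225 + 249001) + 255181 = 253226 + 255181 = 508407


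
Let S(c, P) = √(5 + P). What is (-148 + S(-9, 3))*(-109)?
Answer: 16132 - 218*√2 ≈ 15824.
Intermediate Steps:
(-148 + S(-9, 3))*(-109) = (-148 + √(5 + 3))*(-109) = (-148 + √8)*(-109) = (-148 + 2*√2)*(-109) = 16132 - 218*√2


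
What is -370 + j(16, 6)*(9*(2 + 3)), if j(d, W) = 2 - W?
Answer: -550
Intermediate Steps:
-370 + j(16, 6)*(9*(2 + 3)) = -370 + (2 - 1*6)*(9*(2 + 3)) = -370 + (2 - 6)*(9*5) = -370 - 4*45 = -370 - 180 = -550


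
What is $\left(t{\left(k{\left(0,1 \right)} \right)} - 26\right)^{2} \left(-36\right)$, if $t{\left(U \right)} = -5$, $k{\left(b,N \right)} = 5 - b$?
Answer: $-34596$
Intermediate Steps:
$\left(t{\left(k{\left(0,1 \right)} \right)} - 26\right)^{2} \left(-36\right) = \left(-5 - 26\right)^{2} \left(-36\right) = \left(-31\right)^{2} \left(-36\right) = 961 \left(-36\right) = -34596$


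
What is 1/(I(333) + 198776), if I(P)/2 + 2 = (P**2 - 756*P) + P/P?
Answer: -1/82944 ≈ -1.2056e-5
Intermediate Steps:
I(P) = -2 - 1512*P + 2*P**2 (I(P) = -4 + 2*((P**2 - 756*P) + P/P) = -4 + 2*((P**2 - 756*P) + 1) = -4 + 2*(1 + P**2 - 756*P) = -4 + (2 - 1512*P + 2*P**2) = -2 - 1512*P + 2*P**2)
1/(I(333) + 198776) = 1/((-2 - 1512*333 + 2*333**2) + 198776) = 1/((-2 - 503496 + 2*110889) + 198776) = 1/((-2 - 503496 + 221778) + 198776) = 1/(-281720 + 198776) = 1/(-82944) = -1/82944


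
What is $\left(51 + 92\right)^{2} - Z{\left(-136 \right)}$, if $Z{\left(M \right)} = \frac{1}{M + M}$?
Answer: $\frac{5562129}{272} \approx 20449.0$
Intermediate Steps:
$Z{\left(M \right)} = \frac{1}{2 M}$
$\left(51 + 92\right)^{2} - Z{\left(-136 \right)} = \left(51 + 92\right)^{2} - \frac{1}{2 \left(-136\right)} = 143^{2} - \frac{1}{2} \left(- \frac{1}{136}\right) = 20449 - - \frac{1}{272} = 20449 + \frac{1}{272} = \frac{5562129}{272}$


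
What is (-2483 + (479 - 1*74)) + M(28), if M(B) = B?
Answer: -2050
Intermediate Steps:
(-2483 + (479 - 1*74)) + M(28) = (-2483 + (479 - 1*74)) + 28 = (-2483 + (479 - 74)) + 28 = (-2483 + 405) + 28 = -2078 + 28 = -2050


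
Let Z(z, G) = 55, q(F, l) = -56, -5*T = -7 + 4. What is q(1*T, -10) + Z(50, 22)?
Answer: -1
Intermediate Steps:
T = ⅗ (T = -(-7 + 4)/5 = -⅕*(-3) = ⅗ ≈ 0.60000)
q(1*T, -10) + Z(50, 22) = -56 + 55 = -1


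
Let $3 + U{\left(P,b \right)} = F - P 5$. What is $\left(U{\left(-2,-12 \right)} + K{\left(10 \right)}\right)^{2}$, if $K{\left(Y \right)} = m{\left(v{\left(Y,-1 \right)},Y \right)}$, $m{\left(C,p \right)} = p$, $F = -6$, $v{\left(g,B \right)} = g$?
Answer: $121$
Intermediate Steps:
$K{\left(Y \right)} = Y$
$U{\left(P,b \right)} = -9 - 5 P$ ($U{\left(P,b \right)} = -3 - \left(6 + P 5\right) = -3 - \left(6 + 5 P\right) = -9 - 5 P$)
$\left(U{\left(-2,-12 \right)} + K{\left(10 \right)}\right)^{2} = \left(\left(-9 - -10\right) + 10\right)^{2} = \left(\left(-9 + 10\right) + 10\right)^{2} = \left(1 + 10\right)^{2} = 11^{2} = 121$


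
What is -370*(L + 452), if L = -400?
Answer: -19240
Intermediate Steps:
-370*(L + 452) = -370*(-400 + 452) = -370*52 = -19240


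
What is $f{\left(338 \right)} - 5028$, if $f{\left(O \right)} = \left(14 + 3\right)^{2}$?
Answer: $-4739$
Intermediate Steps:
$f{\left(O \right)} = 289$ ($f{\left(O \right)} = 17^{2} = 289$)
$f{\left(338 \right)} - 5028 = 289 - 5028 = -4739$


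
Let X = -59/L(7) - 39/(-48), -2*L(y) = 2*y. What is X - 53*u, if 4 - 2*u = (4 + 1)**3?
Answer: 360163/112 ≈ 3215.7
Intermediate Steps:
L(y) = -y
X = 1035/112 (X = -59/((-1*7)) - 39/(-48) = -59/(-7) - 39*(-1/48) = -59*(-1/7) + 13/16 = 59/7 + 13/16 = 1035/112 ≈ 9.2411)
u = -121/2 (u = 2 - (4 + 1)**3/2 = 2 - 1/2*5**3 = 2 - 1/2*125 = 2 - 125/2 = -121/2 ≈ -60.500)
X - 53*u = 1035/112 - 53*(-121/2) = 1035/112 + 6413/2 = 360163/112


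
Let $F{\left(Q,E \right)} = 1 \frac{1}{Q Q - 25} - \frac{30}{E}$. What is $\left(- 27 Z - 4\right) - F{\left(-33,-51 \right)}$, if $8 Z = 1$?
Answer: $- \frac{18007}{2261} \approx -7.9642$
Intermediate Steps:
$Z = \frac{1}{8}$ ($Z = \frac{1}{8} \cdot 1 = \frac{1}{8} \approx 0.125$)
$F{\left(Q,E \right)} = \frac{1}{-25 + Q^{2}} - \frac{30}{E}$ ($F{\left(Q,E \right)} = 1 \frac{1}{Q^{2} - 25} - \frac{30}{E} = 1 \frac{1}{-25 + Q^{2}} - \frac{30}{E} = \frac{1}{-25 + Q^{2}} - \frac{30}{E}$)
$\left(- 27 Z - 4\right) - F{\left(-33,-51 \right)} = \left(\left(-27\right) \frac{1}{8} - 4\right) - \frac{750 - 51 - 30 \left(-33\right)^{2}}{\left(-51\right) \left(-25 + \left(-33\right)^{2}\right)} = \left(- \frac{27}{8} - 4\right) - - \frac{750 - 51 - 32670}{51 \left(-25 + 1089\right)} = - \frac{59}{8} - - \frac{750 - 51 - 32670}{51 \cdot 1064} = - \frac{59}{8} - \left(- \frac{1}{51}\right) \frac{1}{1064} \left(-31971\right) = - \frac{59}{8} - \frac{10657}{18088} = - \frac{18007}{2261}$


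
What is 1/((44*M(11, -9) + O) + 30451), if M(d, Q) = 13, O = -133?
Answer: 1/30890 ≈ 3.2373e-5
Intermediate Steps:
1/((44*M(11, -9) + O) + 30451) = 1/((44*13 - 133) + 30451) = 1/((572 - 133) + 30451) = 1/(439 + 30451) = 1/30890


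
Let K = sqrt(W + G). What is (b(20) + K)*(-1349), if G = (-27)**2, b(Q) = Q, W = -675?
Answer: -26980 - 4047*sqrt(6) ≈ -36893.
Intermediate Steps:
G = 729
K = 3*sqrt(6) (K = sqrt(-675 + 729) = sqrt(54) = 3*sqrt(6) ≈ 7.3485)
(b(20) + K)*(-1349) = (20 + 3*sqrt(6))*(-1349) = -26980 - 4047*sqrt(6)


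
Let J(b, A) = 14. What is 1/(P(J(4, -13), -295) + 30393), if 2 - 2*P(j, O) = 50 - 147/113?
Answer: 226/6863541 ≈ 3.2928e-5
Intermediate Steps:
P(j, O) = -5277/226 (P(j, O) = 1 - (50 - 147/113)/2 = 1 - ½*5503/113 = 1 - 5503/226 = -5277/226)
1/(P(J(4, -13), -295) + 30393) = 1/(-5277/226 + 30393) = 1/(6863541/226) = 226/6863541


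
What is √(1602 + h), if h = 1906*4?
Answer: √9226 ≈ 96.052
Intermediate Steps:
h = 7624
√(1602 + h) = √(1602 + 7624) = √9226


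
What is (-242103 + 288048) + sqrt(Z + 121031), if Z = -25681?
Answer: 45945 + 5*sqrt(3814) ≈ 46254.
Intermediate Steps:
(-242103 + 288048) + sqrt(Z + 121031) = (-242103 + 288048) + sqrt(-25681 + 121031) = 45945 + sqrt(95350) = 45945 + 5*sqrt(3814)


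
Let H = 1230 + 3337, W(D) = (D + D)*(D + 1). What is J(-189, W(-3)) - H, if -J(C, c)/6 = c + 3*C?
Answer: -1237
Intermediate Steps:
W(D) = 2*D*(1 + D) (W(D) = (2*D)*(1 + D) = 2*D*(1 + D))
J(C, c) = -18*C - 6*c (J(C, c) = -6*(c + 3*C) = -18*C - 6*c)
H = 4567
J(-189, W(-3)) - H = (-18*(-189) - 12*(-3)*(1 - 3)) - 1*4567 = (3402 - 12*(-3)*(-2)) - 4567 = (3402 - 6*12) - 4567 = (3402 - 72) - 4567 = 3330 - 4567 = -1237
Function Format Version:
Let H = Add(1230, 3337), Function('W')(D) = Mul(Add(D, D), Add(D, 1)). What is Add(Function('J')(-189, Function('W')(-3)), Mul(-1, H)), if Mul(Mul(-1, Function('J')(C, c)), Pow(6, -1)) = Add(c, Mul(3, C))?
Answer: -1237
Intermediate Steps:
Function('W')(D) = Mul(2, D, Add(1, D)) (Function('W')(D) = Mul(Mul(2, D), Add(1, D)) = Mul(2, D, Add(1, D)))
Function('J')(C, c) = Add(Mul(-18, C), Mul(-6, c)) (Function('J')(C, c) = Mul(-6, Add(c, Mul(3, C))) = Add(Mul(-18, C), Mul(-6, c)))
H = 4567
Add(Function('J')(-189, Function('W')(-3)), Mul(-1, H)) = Add(Add(Mul(-18, -189), Mul(-6, Mul(2, -3, Add(1, -3)))), Mul(-1, 4567)) = Add(Add(3402, Mul(-6, Mul(2, -3, -2))), -4567) = Add(Add(3402, Mul(-6, 12)), -4567) = Add(Add(3402, -72), -4567) = Add(3330, -4567) = -1237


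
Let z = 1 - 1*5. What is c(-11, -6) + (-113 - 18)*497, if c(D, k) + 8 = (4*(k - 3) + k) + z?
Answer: -65161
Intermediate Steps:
z = -4 (z = 1 - 5 = -4)
c(D, k) = -24 + 5*k (c(D, k) = -8 + ((4*(k - 3) + k) - 4) = -8 + ((4*(-3 + k) + k) - 4) = -8 + (((-12 + 4*k) + k) - 4) = -8 + ((-12 + 5*k) - 4) = -8 + (-16 + 5*k) = -24 + 5*k)
c(-11, -6) + (-113 - 18)*497 = (-24 + 5*(-6)) + (-113 - 18)*497 = (-24 - 30) - 131*497 = -54 - 65107 = -65161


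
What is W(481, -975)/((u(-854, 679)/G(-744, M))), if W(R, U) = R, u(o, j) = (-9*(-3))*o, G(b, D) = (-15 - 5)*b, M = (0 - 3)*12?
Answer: -1192880/3843 ≈ -310.40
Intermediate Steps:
M = -36 (M = -3*12 = -36)
G(b, D) = -20*b
u(o, j) = 27*o
W(481, -975)/((u(-854, 679)/G(-744, M))) = 481/(((27*(-854))/((-20*(-744))))) = 481/((-23058/14880)) = 481/((-23058*1/14880)) = 481/(-3843/2480) = 481*(-2480/3843) = -1192880/3843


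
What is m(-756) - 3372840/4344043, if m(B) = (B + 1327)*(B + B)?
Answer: -3750441584976/4344043 ≈ -8.6335e+5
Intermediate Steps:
m(B) = 2*B*(1327 + B) (m(B) = (1327 + B)*(2*B) = 2*B*(1327 + B))
m(-756) - 3372840/4344043 = 2*(-756)*(1327 - 756) - 3372840/4344043 = 2*(-756)*571 - 3372840*1/4344043 = -863352 - 3372840/4344043 = -3750441584976/4344043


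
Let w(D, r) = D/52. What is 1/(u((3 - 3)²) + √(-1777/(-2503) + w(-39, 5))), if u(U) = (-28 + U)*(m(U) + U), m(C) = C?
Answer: -2*I*√1003703/401 ≈ -4.9968*I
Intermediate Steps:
w(D, r) = D/52 (w(D, r) = D*(1/52) = D/52)
u(U) = 2*U*(-28 + U) (u(U) = (-28 + U)*(U + U) = (-28 + U)*(2*U) = 2*U*(-28 + U))
1/(u((3 - 3)²) + √(-1777/(-2503) + w(-39, 5))) = 1/(2*(3 - 3)²*(-28 + (3 - 3)²) + √(-1777/(-2503) + (1/52)*(-39))) = 1/(2*0²*(-28 + 0²) + √(-1777*(-1/2503) - ¾)) = 1/(2*0*(-28 + 0) + √(1777/2503 - ¾)) = 1/(2*0*(-28) + √(-401/10012)) = 1/(0 + I*√1003703/5006) = 1/(I*√1003703/5006) = -2*I*√1003703/401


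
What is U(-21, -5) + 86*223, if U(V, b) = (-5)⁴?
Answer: 19803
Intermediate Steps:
U(V, b) = 625
U(-21, -5) + 86*223 = 625 + 86*223 = 625 + 19178 = 19803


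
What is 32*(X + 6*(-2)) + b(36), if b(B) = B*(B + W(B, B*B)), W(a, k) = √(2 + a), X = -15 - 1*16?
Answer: -80 + 36*√38 ≈ 141.92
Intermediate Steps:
X = -31 (X = -15 - 16 = -31)
b(B) = B*(B + √(2 + B))
32*(X + 6*(-2)) + b(36) = 32*(-31 + 6*(-2)) + 36*(36 + √(2 + 36)) = 32*(-31 - 12) + 36*(36 + √38) = 32*(-43) + (1296 + 36*√38) = -1376 + (1296 + 36*√38) = -80 + 36*√38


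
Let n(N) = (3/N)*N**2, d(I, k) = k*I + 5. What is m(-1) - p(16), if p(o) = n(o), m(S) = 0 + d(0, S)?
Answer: -43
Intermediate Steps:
d(I, k) = 5 + I*k (d(I, k) = I*k + 5 = 5 + I*k)
m(S) = 5 (m(S) = 0 + (5 + 0*S) = 0 + (5 + 0) = 0 + 5 = 5)
n(N) = 3*N
p(o) = 3*o
m(-1) - p(16) = 5 - 3*16 = 5 - 1*48 = 5 - 48 = -43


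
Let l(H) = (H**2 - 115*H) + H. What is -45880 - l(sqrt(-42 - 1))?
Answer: -45837 + 114*I*sqrt(43) ≈ -45837.0 + 747.55*I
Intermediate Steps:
l(H) = H**2 - 114*H
-45880 - l(sqrt(-42 - 1)) = -45880 - sqrt(-42 - 1)*(-114 + sqrt(-42 - 1)) = -45880 - sqrt(-43)*(-114 + sqrt(-43)) = -45880 - I*sqrt(43)*(-114 + I*sqrt(43))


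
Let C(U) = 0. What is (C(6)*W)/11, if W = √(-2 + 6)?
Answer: 0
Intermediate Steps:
W = 2 (W = √4 = 2)
(C(6)*W)/11 = (0*2)/11 = 0*(1/11) = 0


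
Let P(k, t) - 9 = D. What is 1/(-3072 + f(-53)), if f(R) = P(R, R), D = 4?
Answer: -1/3059 ≈ -0.00032690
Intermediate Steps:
P(k, t) = 13 (P(k, t) = 9 + 4 = 13)
f(R) = 13
1/(-3072 + f(-53)) = 1/(-3072 + 13) = 1/(-3059) = -1/3059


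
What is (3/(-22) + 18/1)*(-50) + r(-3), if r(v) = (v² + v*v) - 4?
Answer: -9671/11 ≈ -879.18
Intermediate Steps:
r(v) = -4 + 2*v² (r(v) = (v² + v²) - 4 = 2*v² - 4 = -4 + 2*v²)
(3/(-22) + 18/1)*(-50) + r(-3) = (3/(-22) + 18/1)*(-50) + (-4 + 2*(-3)²) = (3*(-1/22) + 18*1)*(-50) + (-4 + 2*9) = (-3/22 + 18)*(-50) + (-4 + 18) = (393/22)*(-50) + 14 = -9825/11 + 14 = -9671/11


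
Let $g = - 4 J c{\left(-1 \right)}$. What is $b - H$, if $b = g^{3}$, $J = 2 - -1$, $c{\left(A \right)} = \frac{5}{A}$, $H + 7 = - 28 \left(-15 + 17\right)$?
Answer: $216063$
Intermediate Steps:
$H = -63$ ($H = -7 - 28 \left(-15 + 17\right) = -7 - 56 = -63$)
$J = 3$ ($J = 2 + 1 = 3$)
$g = 60$ ($g = \left(-4\right) 3 \frac{5}{-1} = - 12 \cdot 5 \left(-1\right) = \left(-12\right) \left(-5\right) = 60$)
$b = 216000$ ($b = 60^{3} = 216000$)
$b - H = 216000 - -63 = 216000 + 63 = 216063$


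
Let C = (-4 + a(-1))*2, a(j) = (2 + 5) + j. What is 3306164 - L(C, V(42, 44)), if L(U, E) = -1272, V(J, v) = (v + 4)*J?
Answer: 3307436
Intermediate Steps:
a(j) = 7 + j
V(J, v) = J*(4 + v) (V(J, v) = (4 + v)*J = J*(4 + v))
C = 4 (C = (-4 + (7 - 1))*2 = (-4 + 6)*2 = 2*2 = 4)
3306164 - L(C, V(42, 44)) = 3306164 - 1*(-1272) = 3306164 + 1272 = 3307436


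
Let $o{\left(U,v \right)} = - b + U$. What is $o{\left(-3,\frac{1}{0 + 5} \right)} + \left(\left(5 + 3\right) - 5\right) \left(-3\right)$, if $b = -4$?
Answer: $-8$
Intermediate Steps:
$o{\left(U,v \right)} = 4 + U$ ($o{\left(U,v \right)} = \left(-1\right) \left(-4\right) + U = 4 + U$)
$o{\left(-3,\frac{1}{0 + 5} \right)} + \left(\left(5 + 3\right) - 5\right) \left(-3\right) = \left(4 - 3\right) + \left(\left(5 + 3\right) - 5\right) \left(-3\right) = 1 + \left(8 - 5\right) \left(-3\right) = 1 + 3 \left(-3\right) = 1 - 9 = -8$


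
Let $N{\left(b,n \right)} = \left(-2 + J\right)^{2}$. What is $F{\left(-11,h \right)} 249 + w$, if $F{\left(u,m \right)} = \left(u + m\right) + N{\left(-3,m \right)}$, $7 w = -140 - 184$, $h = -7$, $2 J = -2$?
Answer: $- \frac{16011}{7} \approx -2287.3$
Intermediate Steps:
$J = -1$ ($J = \frac{1}{2} \left(-2\right) = -1$)
$w = - \frac{324}{7}$ ($w = \frac{-140 - 184}{7} = \frac{1}{7} \left(-324\right) = - \frac{324}{7} \approx -46.286$)
$N{\left(b,n \right)} = 9$ ($N{\left(b,n \right)} = \left(-2 - 1\right)^{2} = \left(-3\right)^{2} = 9$)
$F{\left(u,m \right)} = 9 + m + u$ ($F{\left(u,m \right)} = \left(u + m\right) + 9 = \left(m + u\right) + 9 = 9 + m + u$)
$F{\left(-11,h \right)} 249 + w = \left(9 - 7 - 11\right) 249 - \frac{324}{7} = \left(-9\right) 249 - \frac{324}{7} = -2241 - \frac{324}{7} = - \frac{16011}{7}$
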